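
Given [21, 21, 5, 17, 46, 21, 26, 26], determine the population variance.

114.8594

Step 1: Compute the mean: (21 + 21 + 5 + 17 + 46 + 21 + 26 + 26) / 8 = 22.875
Step 2: Compute squared deviations from the mean:
  (21 - 22.875)^2 = 3.5156
  (21 - 22.875)^2 = 3.5156
  (5 - 22.875)^2 = 319.5156
  (17 - 22.875)^2 = 34.5156
  (46 - 22.875)^2 = 534.7656
  (21 - 22.875)^2 = 3.5156
  (26 - 22.875)^2 = 9.7656
  (26 - 22.875)^2 = 9.7656
Step 3: Sum of squared deviations = 918.875
Step 4: Population variance = 918.875 / 8 = 114.8594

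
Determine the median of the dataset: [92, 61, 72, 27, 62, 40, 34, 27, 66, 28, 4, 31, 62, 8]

37

Step 1: Sort the data in ascending order: [4, 8, 27, 27, 28, 31, 34, 40, 61, 62, 62, 66, 72, 92]
Step 2: The number of values is n = 14.
Step 3: Since n is even, the median is the average of positions 7 and 8:
  Median = (34 + 40) / 2 = 37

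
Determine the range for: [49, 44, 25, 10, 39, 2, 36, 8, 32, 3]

47

Step 1: Identify the maximum value: max = 49
Step 2: Identify the minimum value: min = 2
Step 3: Range = max - min = 49 - 2 = 47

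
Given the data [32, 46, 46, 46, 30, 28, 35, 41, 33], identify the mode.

46

Step 1: Count the frequency of each value:
  28: appears 1 time(s)
  30: appears 1 time(s)
  32: appears 1 time(s)
  33: appears 1 time(s)
  35: appears 1 time(s)
  41: appears 1 time(s)
  46: appears 3 time(s)
Step 2: The value 46 appears most frequently (3 times).
Step 3: Mode = 46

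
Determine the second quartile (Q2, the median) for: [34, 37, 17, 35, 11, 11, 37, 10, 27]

27

Step 1: Sort the data: [10, 11, 11, 17, 27, 34, 35, 37, 37]
Step 2: n = 9
Step 3: Q2 is the median. Since n is odd, it is the middle value at position 5: 27
Step 4: Q2 = 27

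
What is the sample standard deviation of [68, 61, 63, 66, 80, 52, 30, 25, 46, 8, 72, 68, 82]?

22.4039

Step 1: Compute the mean: 55.4615
Step 2: Sum of squared deviations from the mean: 6023.2308
Step 3: Sample variance = 6023.2308 / 12 = 501.9359
Step 4: Standard deviation = sqrt(501.9359) = 22.4039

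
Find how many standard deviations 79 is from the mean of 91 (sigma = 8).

-1.5

Step 1: Recall the z-score formula: z = (x - mu) / sigma
Step 2: Substitute values: z = (79 - 91) / 8
Step 3: z = -12 / 8 = -1.5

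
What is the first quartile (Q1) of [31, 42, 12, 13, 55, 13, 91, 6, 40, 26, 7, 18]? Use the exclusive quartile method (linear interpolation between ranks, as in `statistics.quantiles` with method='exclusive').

12.25

Step 1: Sort the data: [6, 7, 12, 13, 13, 18, 26, 31, 40, 42, 55, 91]
Step 2: n = 12
Step 3: Using the exclusive quartile method:
  Q1 = 12.25
  Q2 (median) = 22
  Q3 = 41.5
  IQR = Q3 - Q1 = 41.5 - 12.25 = 29.25
Step 4: Q1 = 12.25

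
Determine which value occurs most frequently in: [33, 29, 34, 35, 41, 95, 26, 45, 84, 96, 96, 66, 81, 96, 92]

96

Step 1: Count the frequency of each value:
  26: appears 1 time(s)
  29: appears 1 time(s)
  33: appears 1 time(s)
  34: appears 1 time(s)
  35: appears 1 time(s)
  41: appears 1 time(s)
  45: appears 1 time(s)
  66: appears 1 time(s)
  81: appears 1 time(s)
  84: appears 1 time(s)
  92: appears 1 time(s)
  95: appears 1 time(s)
  96: appears 3 time(s)
Step 2: The value 96 appears most frequently (3 times).
Step 3: Mode = 96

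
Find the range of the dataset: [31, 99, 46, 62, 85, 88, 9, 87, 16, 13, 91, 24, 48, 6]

93

Step 1: Identify the maximum value: max = 99
Step 2: Identify the minimum value: min = 6
Step 3: Range = max - min = 99 - 6 = 93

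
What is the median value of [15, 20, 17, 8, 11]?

15

Step 1: Sort the data in ascending order: [8, 11, 15, 17, 20]
Step 2: The number of values is n = 5.
Step 3: Since n is odd, the median is the middle value at position 3: 15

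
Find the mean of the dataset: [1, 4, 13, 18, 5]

8.2

Step 1: Sum all values: 1 + 4 + 13 + 18 + 5 = 41
Step 2: Count the number of values: n = 5
Step 3: Mean = sum / n = 41 / 5 = 8.2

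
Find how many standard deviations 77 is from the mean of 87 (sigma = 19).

-0.5263

Step 1: Recall the z-score formula: z = (x - mu) / sigma
Step 2: Substitute values: z = (77 - 87) / 19
Step 3: z = -10 / 19 = -0.5263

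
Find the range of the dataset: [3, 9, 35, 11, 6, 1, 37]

36

Step 1: Identify the maximum value: max = 37
Step 2: Identify the minimum value: min = 1
Step 3: Range = max - min = 37 - 1 = 36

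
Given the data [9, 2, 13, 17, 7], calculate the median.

9

Step 1: Sort the data in ascending order: [2, 7, 9, 13, 17]
Step 2: The number of values is n = 5.
Step 3: Since n is odd, the median is the middle value at position 3: 9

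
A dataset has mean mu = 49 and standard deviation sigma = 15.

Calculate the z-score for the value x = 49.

0

Step 1: Recall the z-score formula: z = (x - mu) / sigma
Step 2: Substitute values: z = (49 - 49) / 15
Step 3: z = 0 / 15 = 0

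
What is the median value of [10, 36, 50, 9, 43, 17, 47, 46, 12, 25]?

30.5

Step 1: Sort the data in ascending order: [9, 10, 12, 17, 25, 36, 43, 46, 47, 50]
Step 2: The number of values is n = 10.
Step 3: Since n is even, the median is the average of positions 5 and 6:
  Median = (25 + 36) / 2 = 30.5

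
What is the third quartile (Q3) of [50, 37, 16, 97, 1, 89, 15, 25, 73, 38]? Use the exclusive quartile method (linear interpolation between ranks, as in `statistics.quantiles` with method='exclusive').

77

Step 1: Sort the data: [1, 15, 16, 25, 37, 38, 50, 73, 89, 97]
Step 2: n = 10
Step 3: Using the exclusive quartile method:
  Q1 = 15.75
  Q2 (median) = 37.5
  Q3 = 77
  IQR = Q3 - Q1 = 77 - 15.75 = 61.25
Step 4: Q3 = 77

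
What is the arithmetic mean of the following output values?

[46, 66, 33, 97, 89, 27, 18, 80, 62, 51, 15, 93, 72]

57.6154

Step 1: Sum all values: 46 + 66 + 33 + 97 + 89 + 27 + 18 + 80 + 62 + 51 + 15 + 93 + 72 = 749
Step 2: Count the number of values: n = 13
Step 3: Mean = sum / n = 749 / 13 = 57.6154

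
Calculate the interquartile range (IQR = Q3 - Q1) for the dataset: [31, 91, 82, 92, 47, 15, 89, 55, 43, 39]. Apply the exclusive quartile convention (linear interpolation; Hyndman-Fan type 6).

52.5

Step 1: Sort the data: [15, 31, 39, 43, 47, 55, 82, 89, 91, 92]
Step 2: n = 10
Step 3: Using the exclusive quartile method:
  Q1 = 37
  Q2 (median) = 51
  Q3 = 89.5
  IQR = Q3 - Q1 = 89.5 - 37 = 52.5
Step 4: IQR = 52.5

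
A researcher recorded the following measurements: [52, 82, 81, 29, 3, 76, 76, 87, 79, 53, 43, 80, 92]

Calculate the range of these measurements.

89

Step 1: Identify the maximum value: max = 92
Step 2: Identify the minimum value: min = 3
Step 3: Range = max - min = 92 - 3 = 89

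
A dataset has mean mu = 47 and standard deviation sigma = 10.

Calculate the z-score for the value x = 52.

0.5

Step 1: Recall the z-score formula: z = (x - mu) / sigma
Step 2: Substitute values: z = (52 - 47) / 10
Step 3: z = 5 / 10 = 0.5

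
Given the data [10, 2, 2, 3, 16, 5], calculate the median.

4

Step 1: Sort the data in ascending order: [2, 2, 3, 5, 10, 16]
Step 2: The number of values is n = 6.
Step 3: Since n is even, the median is the average of positions 3 and 4:
  Median = (3 + 5) / 2 = 4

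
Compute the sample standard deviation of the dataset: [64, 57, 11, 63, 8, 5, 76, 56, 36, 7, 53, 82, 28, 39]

26.5654

Step 1: Compute the mean: 41.7857
Step 2: Sum of squared deviations from the mean: 9174.3571
Step 3: Sample variance = 9174.3571 / 13 = 705.7198
Step 4: Standard deviation = sqrt(705.7198) = 26.5654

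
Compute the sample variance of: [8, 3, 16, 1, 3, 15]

42.2667

Step 1: Compute the mean: (8 + 3 + 16 + 1 + 3 + 15) / 6 = 7.6667
Step 2: Compute squared deviations from the mean:
  (8 - 7.6667)^2 = 0.1111
  (3 - 7.6667)^2 = 21.7778
  (16 - 7.6667)^2 = 69.4444
  (1 - 7.6667)^2 = 44.4444
  (3 - 7.6667)^2 = 21.7778
  (15 - 7.6667)^2 = 53.7778
Step 3: Sum of squared deviations = 211.3333
Step 4: Sample variance = 211.3333 / 5 = 42.2667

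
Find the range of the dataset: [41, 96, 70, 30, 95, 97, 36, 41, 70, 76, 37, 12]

85

Step 1: Identify the maximum value: max = 97
Step 2: Identify the minimum value: min = 12
Step 3: Range = max - min = 97 - 12 = 85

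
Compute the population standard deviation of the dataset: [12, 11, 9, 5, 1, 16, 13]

4.7164

Step 1: Compute the mean: 9.5714
Step 2: Sum of squared deviations from the mean: 155.7143
Step 3: Population variance = 155.7143 / 7 = 22.2449
Step 4: Standard deviation = sqrt(22.2449) = 4.7164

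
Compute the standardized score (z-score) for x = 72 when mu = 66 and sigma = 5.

1.2

Step 1: Recall the z-score formula: z = (x - mu) / sigma
Step 2: Substitute values: z = (72 - 66) / 5
Step 3: z = 6 / 5 = 1.2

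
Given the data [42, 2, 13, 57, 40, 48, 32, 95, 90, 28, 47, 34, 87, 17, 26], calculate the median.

40

Step 1: Sort the data in ascending order: [2, 13, 17, 26, 28, 32, 34, 40, 42, 47, 48, 57, 87, 90, 95]
Step 2: The number of values is n = 15.
Step 3: Since n is odd, the median is the middle value at position 8: 40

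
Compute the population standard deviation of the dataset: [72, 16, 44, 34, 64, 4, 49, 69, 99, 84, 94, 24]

29.638

Step 1: Compute the mean: 54.4167
Step 2: Sum of squared deviations from the mean: 10540.9167
Step 3: Population variance = 10540.9167 / 12 = 878.4097
Step 4: Standard deviation = sqrt(878.4097) = 29.638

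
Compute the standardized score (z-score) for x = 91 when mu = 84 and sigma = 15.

0.4667

Step 1: Recall the z-score formula: z = (x - mu) / sigma
Step 2: Substitute values: z = (91 - 84) / 15
Step 3: z = 7 / 15 = 0.4667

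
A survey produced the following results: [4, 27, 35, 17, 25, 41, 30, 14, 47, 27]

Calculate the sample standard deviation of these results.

12.7806

Step 1: Compute the mean: 26.7
Step 2: Sum of squared deviations from the mean: 1470.1
Step 3: Sample variance = 1470.1 / 9 = 163.3444
Step 4: Standard deviation = sqrt(163.3444) = 12.7806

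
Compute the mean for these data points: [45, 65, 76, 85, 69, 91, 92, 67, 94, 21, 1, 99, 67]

67.0769

Step 1: Sum all values: 45 + 65 + 76 + 85 + 69 + 91 + 92 + 67 + 94 + 21 + 1 + 99 + 67 = 872
Step 2: Count the number of values: n = 13
Step 3: Mean = sum / n = 872 / 13 = 67.0769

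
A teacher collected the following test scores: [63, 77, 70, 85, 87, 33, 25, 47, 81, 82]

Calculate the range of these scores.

62

Step 1: Identify the maximum value: max = 87
Step 2: Identify the minimum value: min = 25
Step 3: Range = max - min = 87 - 25 = 62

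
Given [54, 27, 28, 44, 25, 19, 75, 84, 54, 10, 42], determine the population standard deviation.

22.1729

Step 1: Compute the mean: 42
Step 2: Sum of squared deviations from the mean: 5408
Step 3: Population variance = 5408 / 11 = 491.6364
Step 4: Standard deviation = sqrt(491.6364) = 22.1729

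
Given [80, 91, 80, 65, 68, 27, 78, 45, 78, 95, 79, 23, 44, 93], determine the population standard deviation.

22.8496

Step 1: Compute the mean: 67.5714
Step 2: Sum of squared deviations from the mean: 7309.4286
Step 3: Population variance = 7309.4286 / 14 = 522.102
Step 4: Standard deviation = sqrt(522.102) = 22.8496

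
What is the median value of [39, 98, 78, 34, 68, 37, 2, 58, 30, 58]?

48.5

Step 1: Sort the data in ascending order: [2, 30, 34, 37, 39, 58, 58, 68, 78, 98]
Step 2: The number of values is n = 10.
Step 3: Since n is even, the median is the average of positions 5 and 6:
  Median = (39 + 58) / 2 = 48.5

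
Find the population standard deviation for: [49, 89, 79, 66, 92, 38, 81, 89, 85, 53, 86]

17.9255

Step 1: Compute the mean: 73.3636
Step 2: Sum of squared deviations from the mean: 3534.5455
Step 3: Population variance = 3534.5455 / 11 = 321.3223
Step 4: Standard deviation = sqrt(321.3223) = 17.9255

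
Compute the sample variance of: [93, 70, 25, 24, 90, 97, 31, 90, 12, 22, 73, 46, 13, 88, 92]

1126.6381

Step 1: Compute the mean: (93 + 70 + 25 + 24 + 90 + 97 + 31 + 90 + 12 + 22 + 73 + 46 + 13 + 88 + 92) / 15 = 57.7333
Step 2: Compute squared deviations from the mean:
  (93 - 57.7333)^2 = 1243.7378
  (70 - 57.7333)^2 = 150.4711
  (25 - 57.7333)^2 = 1071.4711
  (24 - 57.7333)^2 = 1137.9378
  (90 - 57.7333)^2 = 1041.1378
  (97 - 57.7333)^2 = 1541.8711
  (31 - 57.7333)^2 = 714.6711
  (90 - 57.7333)^2 = 1041.1378
  (12 - 57.7333)^2 = 2091.5378
  (22 - 57.7333)^2 = 1276.8711
  (73 - 57.7333)^2 = 233.0711
  (46 - 57.7333)^2 = 137.6711
  (13 - 57.7333)^2 = 2001.0711
  (88 - 57.7333)^2 = 916.0711
  (92 - 57.7333)^2 = 1174.2044
Step 3: Sum of squared deviations = 15772.9333
Step 4: Sample variance = 15772.9333 / 14 = 1126.6381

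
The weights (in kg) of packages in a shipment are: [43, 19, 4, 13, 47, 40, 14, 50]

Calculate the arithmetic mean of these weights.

28.75

Step 1: Sum all values: 43 + 19 + 4 + 13 + 47 + 40 + 14 + 50 = 230
Step 2: Count the number of values: n = 8
Step 3: Mean = sum / n = 230 / 8 = 28.75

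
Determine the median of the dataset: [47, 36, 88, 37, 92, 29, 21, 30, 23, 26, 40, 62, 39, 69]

38

Step 1: Sort the data in ascending order: [21, 23, 26, 29, 30, 36, 37, 39, 40, 47, 62, 69, 88, 92]
Step 2: The number of values is n = 14.
Step 3: Since n is even, the median is the average of positions 7 and 8:
  Median = (37 + 39) / 2 = 38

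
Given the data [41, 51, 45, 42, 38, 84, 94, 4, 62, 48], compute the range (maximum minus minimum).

90

Step 1: Identify the maximum value: max = 94
Step 2: Identify the minimum value: min = 4
Step 3: Range = max - min = 94 - 4 = 90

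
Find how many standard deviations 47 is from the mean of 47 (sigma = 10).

0

Step 1: Recall the z-score formula: z = (x - mu) / sigma
Step 2: Substitute values: z = (47 - 47) / 10
Step 3: z = 0 / 10 = 0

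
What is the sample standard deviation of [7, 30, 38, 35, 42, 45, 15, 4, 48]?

16.6132

Step 1: Compute the mean: 29.3333
Step 2: Sum of squared deviations from the mean: 2208
Step 3: Sample variance = 2208 / 8 = 276
Step 4: Standard deviation = sqrt(276) = 16.6132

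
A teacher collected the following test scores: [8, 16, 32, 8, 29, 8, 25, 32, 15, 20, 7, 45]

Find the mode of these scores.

8

Step 1: Count the frequency of each value:
  7: appears 1 time(s)
  8: appears 3 time(s)
  15: appears 1 time(s)
  16: appears 1 time(s)
  20: appears 1 time(s)
  25: appears 1 time(s)
  29: appears 1 time(s)
  32: appears 2 time(s)
  45: appears 1 time(s)
Step 2: The value 8 appears most frequently (3 times).
Step 3: Mode = 8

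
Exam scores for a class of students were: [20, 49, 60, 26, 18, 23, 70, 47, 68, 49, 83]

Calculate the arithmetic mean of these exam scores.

46.6364

Step 1: Sum all values: 20 + 49 + 60 + 26 + 18 + 23 + 70 + 47 + 68 + 49 + 83 = 513
Step 2: Count the number of values: n = 11
Step 3: Mean = sum / n = 513 / 11 = 46.6364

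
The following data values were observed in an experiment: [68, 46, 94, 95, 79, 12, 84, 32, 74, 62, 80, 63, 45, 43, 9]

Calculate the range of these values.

86

Step 1: Identify the maximum value: max = 95
Step 2: Identify the minimum value: min = 9
Step 3: Range = max - min = 95 - 9 = 86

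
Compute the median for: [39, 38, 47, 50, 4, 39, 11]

39

Step 1: Sort the data in ascending order: [4, 11, 38, 39, 39, 47, 50]
Step 2: The number of values is n = 7.
Step 3: Since n is odd, the median is the middle value at position 4: 39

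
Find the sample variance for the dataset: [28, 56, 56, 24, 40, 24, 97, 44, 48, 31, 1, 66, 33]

563.641

Step 1: Compute the mean: (28 + 56 + 56 + 24 + 40 + 24 + 97 + 44 + 48 + 31 + 1 + 66 + 33) / 13 = 42.1538
Step 2: Compute squared deviations from the mean:
  (28 - 42.1538)^2 = 200.3314
  (56 - 42.1538)^2 = 191.716
  (56 - 42.1538)^2 = 191.716
  (24 - 42.1538)^2 = 329.5621
  (40 - 42.1538)^2 = 4.6391
  (24 - 42.1538)^2 = 329.5621
  (97 - 42.1538)^2 = 3008.1006
  (44 - 42.1538)^2 = 3.4083
  (48 - 42.1538)^2 = 34.1775
  (31 - 42.1538)^2 = 124.4083
  (1 - 42.1538)^2 = 1693.6391
  (66 - 42.1538)^2 = 568.6391
  (33 - 42.1538)^2 = 83.7929
Step 3: Sum of squared deviations = 6763.6923
Step 4: Sample variance = 6763.6923 / 12 = 563.641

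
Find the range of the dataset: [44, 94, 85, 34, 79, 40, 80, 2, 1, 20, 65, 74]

93

Step 1: Identify the maximum value: max = 94
Step 2: Identify the minimum value: min = 1
Step 3: Range = max - min = 94 - 1 = 93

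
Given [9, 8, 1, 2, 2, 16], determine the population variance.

28.2222

Step 1: Compute the mean: (9 + 8 + 1 + 2 + 2 + 16) / 6 = 6.3333
Step 2: Compute squared deviations from the mean:
  (9 - 6.3333)^2 = 7.1111
  (8 - 6.3333)^2 = 2.7778
  (1 - 6.3333)^2 = 28.4444
  (2 - 6.3333)^2 = 18.7778
  (2 - 6.3333)^2 = 18.7778
  (16 - 6.3333)^2 = 93.4444
Step 3: Sum of squared deviations = 169.3333
Step 4: Population variance = 169.3333 / 6 = 28.2222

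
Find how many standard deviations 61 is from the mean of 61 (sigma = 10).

0

Step 1: Recall the z-score formula: z = (x - mu) / sigma
Step 2: Substitute values: z = (61 - 61) / 10
Step 3: z = 0 / 10 = 0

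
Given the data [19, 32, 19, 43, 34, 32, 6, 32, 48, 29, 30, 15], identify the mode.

32

Step 1: Count the frequency of each value:
  6: appears 1 time(s)
  15: appears 1 time(s)
  19: appears 2 time(s)
  29: appears 1 time(s)
  30: appears 1 time(s)
  32: appears 3 time(s)
  34: appears 1 time(s)
  43: appears 1 time(s)
  48: appears 1 time(s)
Step 2: The value 32 appears most frequently (3 times).
Step 3: Mode = 32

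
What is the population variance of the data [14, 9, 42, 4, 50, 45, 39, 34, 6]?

303.7778

Step 1: Compute the mean: (14 + 9 + 42 + 4 + 50 + 45 + 39 + 34 + 6) / 9 = 27
Step 2: Compute squared deviations from the mean:
  (14 - 27)^2 = 169
  (9 - 27)^2 = 324
  (42 - 27)^2 = 225
  (4 - 27)^2 = 529
  (50 - 27)^2 = 529
  (45 - 27)^2 = 324
  (39 - 27)^2 = 144
  (34 - 27)^2 = 49
  (6 - 27)^2 = 441
Step 3: Sum of squared deviations = 2734
Step 4: Population variance = 2734 / 9 = 303.7778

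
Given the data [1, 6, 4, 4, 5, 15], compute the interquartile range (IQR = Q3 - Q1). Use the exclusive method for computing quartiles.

5

Step 1: Sort the data: [1, 4, 4, 5, 6, 15]
Step 2: n = 6
Step 3: Using the exclusive quartile method:
  Q1 = 3.25
  Q2 (median) = 4.5
  Q3 = 8.25
  IQR = Q3 - Q1 = 8.25 - 3.25 = 5
Step 4: IQR = 5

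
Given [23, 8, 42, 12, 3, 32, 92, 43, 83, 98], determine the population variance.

1133.04

Step 1: Compute the mean: (23 + 8 + 42 + 12 + 3 + 32 + 92 + 43 + 83 + 98) / 10 = 43.6
Step 2: Compute squared deviations from the mean:
  (23 - 43.6)^2 = 424.36
  (8 - 43.6)^2 = 1267.36
  (42 - 43.6)^2 = 2.56
  (12 - 43.6)^2 = 998.56
  (3 - 43.6)^2 = 1648.36
  (32 - 43.6)^2 = 134.56
  (92 - 43.6)^2 = 2342.56
  (43 - 43.6)^2 = 0.36
  (83 - 43.6)^2 = 1552.36
  (98 - 43.6)^2 = 2959.36
Step 3: Sum of squared deviations = 11330.4
Step 4: Population variance = 11330.4 / 10 = 1133.04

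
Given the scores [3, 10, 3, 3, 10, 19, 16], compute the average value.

9.1429

Step 1: Sum all values: 3 + 10 + 3 + 3 + 10 + 19 + 16 = 64
Step 2: Count the number of values: n = 7
Step 3: Mean = sum / n = 64 / 7 = 9.1429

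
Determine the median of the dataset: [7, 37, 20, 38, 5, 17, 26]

20

Step 1: Sort the data in ascending order: [5, 7, 17, 20, 26, 37, 38]
Step 2: The number of values is n = 7.
Step 3: Since n is odd, the median is the middle value at position 4: 20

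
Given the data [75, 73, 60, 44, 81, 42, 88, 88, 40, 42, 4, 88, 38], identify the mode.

88

Step 1: Count the frequency of each value:
  4: appears 1 time(s)
  38: appears 1 time(s)
  40: appears 1 time(s)
  42: appears 2 time(s)
  44: appears 1 time(s)
  60: appears 1 time(s)
  73: appears 1 time(s)
  75: appears 1 time(s)
  81: appears 1 time(s)
  88: appears 3 time(s)
Step 2: The value 88 appears most frequently (3 times).
Step 3: Mode = 88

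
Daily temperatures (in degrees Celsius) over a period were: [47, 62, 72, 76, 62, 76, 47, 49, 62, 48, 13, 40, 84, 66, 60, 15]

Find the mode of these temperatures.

62

Step 1: Count the frequency of each value:
  13: appears 1 time(s)
  15: appears 1 time(s)
  40: appears 1 time(s)
  47: appears 2 time(s)
  48: appears 1 time(s)
  49: appears 1 time(s)
  60: appears 1 time(s)
  62: appears 3 time(s)
  66: appears 1 time(s)
  72: appears 1 time(s)
  76: appears 2 time(s)
  84: appears 1 time(s)
Step 2: The value 62 appears most frequently (3 times).
Step 3: Mode = 62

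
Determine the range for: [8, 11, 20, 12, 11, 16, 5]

15

Step 1: Identify the maximum value: max = 20
Step 2: Identify the minimum value: min = 5
Step 3: Range = max - min = 20 - 5 = 15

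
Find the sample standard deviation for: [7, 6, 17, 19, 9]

5.9833

Step 1: Compute the mean: 11.6
Step 2: Sum of squared deviations from the mean: 143.2
Step 3: Sample variance = 143.2 / 4 = 35.8
Step 4: Standard deviation = sqrt(35.8) = 5.9833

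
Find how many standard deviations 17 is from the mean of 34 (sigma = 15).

-1.1333

Step 1: Recall the z-score formula: z = (x - mu) / sigma
Step 2: Substitute values: z = (17 - 34) / 15
Step 3: z = -17 / 15 = -1.1333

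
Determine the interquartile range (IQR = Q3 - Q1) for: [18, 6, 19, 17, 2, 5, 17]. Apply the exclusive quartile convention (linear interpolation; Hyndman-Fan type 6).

13

Step 1: Sort the data: [2, 5, 6, 17, 17, 18, 19]
Step 2: n = 7
Step 3: Using the exclusive quartile method:
  Q1 = 5
  Q2 (median) = 17
  Q3 = 18
  IQR = Q3 - Q1 = 18 - 5 = 13
Step 4: IQR = 13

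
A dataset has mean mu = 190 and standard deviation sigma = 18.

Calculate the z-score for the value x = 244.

3

Step 1: Recall the z-score formula: z = (x - mu) / sigma
Step 2: Substitute values: z = (244 - 190) / 18
Step 3: z = 54 / 18 = 3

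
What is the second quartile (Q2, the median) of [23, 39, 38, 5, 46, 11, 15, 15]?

19

Step 1: Sort the data: [5, 11, 15, 15, 23, 38, 39, 46]
Step 2: n = 8
Step 3: Q2 is the median. Since n is even, it is the average of the values at positions 4 and 5:
  Q2 = (15 + 23) / 2 = 19
Step 4: Q2 = 19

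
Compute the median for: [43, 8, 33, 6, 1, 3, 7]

7

Step 1: Sort the data in ascending order: [1, 3, 6, 7, 8, 33, 43]
Step 2: The number of values is n = 7.
Step 3: Since n is odd, the median is the middle value at position 4: 7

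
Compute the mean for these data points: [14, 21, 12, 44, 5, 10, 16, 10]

16.5

Step 1: Sum all values: 14 + 21 + 12 + 44 + 5 + 10 + 16 + 10 = 132
Step 2: Count the number of values: n = 8
Step 3: Mean = sum / n = 132 / 8 = 16.5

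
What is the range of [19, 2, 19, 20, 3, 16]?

18

Step 1: Identify the maximum value: max = 20
Step 2: Identify the minimum value: min = 2
Step 3: Range = max - min = 20 - 2 = 18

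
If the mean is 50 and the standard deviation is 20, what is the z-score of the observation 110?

3

Step 1: Recall the z-score formula: z = (x - mu) / sigma
Step 2: Substitute values: z = (110 - 50) / 20
Step 3: z = 60 / 20 = 3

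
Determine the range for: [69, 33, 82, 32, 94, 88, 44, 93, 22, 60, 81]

72

Step 1: Identify the maximum value: max = 94
Step 2: Identify the minimum value: min = 22
Step 3: Range = max - min = 94 - 22 = 72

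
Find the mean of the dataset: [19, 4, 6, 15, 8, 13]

10.8333

Step 1: Sum all values: 19 + 4 + 6 + 15 + 8 + 13 = 65
Step 2: Count the number of values: n = 6
Step 3: Mean = sum / n = 65 / 6 = 10.8333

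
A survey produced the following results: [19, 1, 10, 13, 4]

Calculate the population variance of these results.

41.04

Step 1: Compute the mean: (19 + 1 + 10 + 13 + 4) / 5 = 9.4
Step 2: Compute squared deviations from the mean:
  (19 - 9.4)^2 = 92.16
  (1 - 9.4)^2 = 70.56
  (10 - 9.4)^2 = 0.36
  (13 - 9.4)^2 = 12.96
  (4 - 9.4)^2 = 29.16
Step 3: Sum of squared deviations = 205.2
Step 4: Population variance = 205.2 / 5 = 41.04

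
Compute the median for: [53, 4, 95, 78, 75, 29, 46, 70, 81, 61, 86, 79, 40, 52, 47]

61

Step 1: Sort the data in ascending order: [4, 29, 40, 46, 47, 52, 53, 61, 70, 75, 78, 79, 81, 86, 95]
Step 2: The number of values is n = 15.
Step 3: Since n is odd, the median is the middle value at position 8: 61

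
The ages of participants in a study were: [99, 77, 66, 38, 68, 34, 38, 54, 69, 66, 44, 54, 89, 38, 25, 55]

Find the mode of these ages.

38

Step 1: Count the frequency of each value:
  25: appears 1 time(s)
  34: appears 1 time(s)
  38: appears 3 time(s)
  44: appears 1 time(s)
  54: appears 2 time(s)
  55: appears 1 time(s)
  66: appears 2 time(s)
  68: appears 1 time(s)
  69: appears 1 time(s)
  77: appears 1 time(s)
  89: appears 1 time(s)
  99: appears 1 time(s)
Step 2: The value 38 appears most frequently (3 times).
Step 3: Mode = 38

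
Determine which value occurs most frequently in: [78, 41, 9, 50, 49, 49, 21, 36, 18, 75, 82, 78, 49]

49

Step 1: Count the frequency of each value:
  9: appears 1 time(s)
  18: appears 1 time(s)
  21: appears 1 time(s)
  36: appears 1 time(s)
  41: appears 1 time(s)
  49: appears 3 time(s)
  50: appears 1 time(s)
  75: appears 1 time(s)
  78: appears 2 time(s)
  82: appears 1 time(s)
Step 2: The value 49 appears most frequently (3 times).
Step 3: Mode = 49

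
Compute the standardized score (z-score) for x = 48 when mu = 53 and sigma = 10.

-0.5

Step 1: Recall the z-score formula: z = (x - mu) / sigma
Step 2: Substitute values: z = (48 - 53) / 10
Step 3: z = -5 / 10 = -0.5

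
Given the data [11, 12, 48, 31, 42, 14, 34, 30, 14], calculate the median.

30

Step 1: Sort the data in ascending order: [11, 12, 14, 14, 30, 31, 34, 42, 48]
Step 2: The number of values is n = 9.
Step 3: Since n is odd, the median is the middle value at position 5: 30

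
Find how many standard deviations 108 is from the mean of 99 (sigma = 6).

1.5

Step 1: Recall the z-score formula: z = (x - mu) / sigma
Step 2: Substitute values: z = (108 - 99) / 6
Step 3: z = 9 / 6 = 1.5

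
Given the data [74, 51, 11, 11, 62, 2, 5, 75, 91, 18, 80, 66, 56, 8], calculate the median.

53.5

Step 1: Sort the data in ascending order: [2, 5, 8, 11, 11, 18, 51, 56, 62, 66, 74, 75, 80, 91]
Step 2: The number of values is n = 14.
Step 3: Since n is even, the median is the average of positions 7 and 8:
  Median = (51 + 56) / 2 = 53.5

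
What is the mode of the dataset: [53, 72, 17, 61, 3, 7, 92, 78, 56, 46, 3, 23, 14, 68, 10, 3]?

3

Step 1: Count the frequency of each value:
  3: appears 3 time(s)
  7: appears 1 time(s)
  10: appears 1 time(s)
  14: appears 1 time(s)
  17: appears 1 time(s)
  23: appears 1 time(s)
  46: appears 1 time(s)
  53: appears 1 time(s)
  56: appears 1 time(s)
  61: appears 1 time(s)
  68: appears 1 time(s)
  72: appears 1 time(s)
  78: appears 1 time(s)
  92: appears 1 time(s)
Step 2: The value 3 appears most frequently (3 times).
Step 3: Mode = 3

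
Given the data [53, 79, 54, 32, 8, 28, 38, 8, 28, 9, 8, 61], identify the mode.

8

Step 1: Count the frequency of each value:
  8: appears 3 time(s)
  9: appears 1 time(s)
  28: appears 2 time(s)
  32: appears 1 time(s)
  38: appears 1 time(s)
  53: appears 1 time(s)
  54: appears 1 time(s)
  61: appears 1 time(s)
  79: appears 1 time(s)
Step 2: The value 8 appears most frequently (3 times).
Step 3: Mode = 8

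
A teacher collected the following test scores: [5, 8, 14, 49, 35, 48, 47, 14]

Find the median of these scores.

24.5

Step 1: Sort the data in ascending order: [5, 8, 14, 14, 35, 47, 48, 49]
Step 2: The number of values is n = 8.
Step 3: Since n is even, the median is the average of positions 4 and 5:
  Median = (14 + 35) / 2 = 24.5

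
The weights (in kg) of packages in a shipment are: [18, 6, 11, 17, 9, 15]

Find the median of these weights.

13

Step 1: Sort the data in ascending order: [6, 9, 11, 15, 17, 18]
Step 2: The number of values is n = 6.
Step 3: Since n is even, the median is the average of positions 3 and 4:
  Median = (11 + 15) / 2 = 13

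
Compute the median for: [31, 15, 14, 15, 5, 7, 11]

14

Step 1: Sort the data in ascending order: [5, 7, 11, 14, 15, 15, 31]
Step 2: The number of values is n = 7.
Step 3: Since n is odd, the median is the middle value at position 4: 14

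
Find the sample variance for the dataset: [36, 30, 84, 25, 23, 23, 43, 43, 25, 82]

538.0444

Step 1: Compute the mean: (36 + 30 + 84 + 25 + 23 + 23 + 43 + 43 + 25 + 82) / 10 = 41.4
Step 2: Compute squared deviations from the mean:
  (36 - 41.4)^2 = 29.16
  (30 - 41.4)^2 = 129.96
  (84 - 41.4)^2 = 1814.76
  (25 - 41.4)^2 = 268.96
  (23 - 41.4)^2 = 338.56
  (23 - 41.4)^2 = 338.56
  (43 - 41.4)^2 = 2.56
  (43 - 41.4)^2 = 2.56
  (25 - 41.4)^2 = 268.96
  (82 - 41.4)^2 = 1648.36
Step 3: Sum of squared deviations = 4842.4
Step 4: Sample variance = 4842.4 / 9 = 538.0444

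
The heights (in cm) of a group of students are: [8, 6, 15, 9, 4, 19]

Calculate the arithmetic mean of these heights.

10.1667

Step 1: Sum all values: 8 + 6 + 15 + 9 + 4 + 19 = 61
Step 2: Count the number of values: n = 6
Step 3: Mean = sum / n = 61 / 6 = 10.1667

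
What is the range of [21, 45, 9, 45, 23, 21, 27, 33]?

36

Step 1: Identify the maximum value: max = 45
Step 2: Identify the minimum value: min = 9
Step 3: Range = max - min = 45 - 9 = 36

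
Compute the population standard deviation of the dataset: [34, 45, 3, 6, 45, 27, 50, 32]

16.5208

Step 1: Compute the mean: 30.25
Step 2: Sum of squared deviations from the mean: 2183.5
Step 3: Population variance = 2183.5 / 8 = 272.9375
Step 4: Standard deviation = sqrt(272.9375) = 16.5208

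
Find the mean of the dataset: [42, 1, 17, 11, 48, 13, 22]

22

Step 1: Sum all values: 42 + 1 + 17 + 11 + 48 + 13 + 22 = 154
Step 2: Count the number of values: n = 7
Step 3: Mean = sum / n = 154 / 7 = 22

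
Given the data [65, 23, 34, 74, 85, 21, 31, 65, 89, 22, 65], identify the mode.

65

Step 1: Count the frequency of each value:
  21: appears 1 time(s)
  22: appears 1 time(s)
  23: appears 1 time(s)
  31: appears 1 time(s)
  34: appears 1 time(s)
  65: appears 3 time(s)
  74: appears 1 time(s)
  85: appears 1 time(s)
  89: appears 1 time(s)
Step 2: The value 65 appears most frequently (3 times).
Step 3: Mode = 65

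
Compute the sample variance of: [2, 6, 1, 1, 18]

52.3

Step 1: Compute the mean: (2 + 6 + 1 + 1 + 18) / 5 = 5.6
Step 2: Compute squared deviations from the mean:
  (2 - 5.6)^2 = 12.96
  (6 - 5.6)^2 = 0.16
  (1 - 5.6)^2 = 21.16
  (1 - 5.6)^2 = 21.16
  (18 - 5.6)^2 = 153.76
Step 3: Sum of squared deviations = 209.2
Step 4: Sample variance = 209.2 / 4 = 52.3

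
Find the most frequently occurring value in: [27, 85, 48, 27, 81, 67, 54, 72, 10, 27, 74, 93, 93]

27

Step 1: Count the frequency of each value:
  10: appears 1 time(s)
  27: appears 3 time(s)
  48: appears 1 time(s)
  54: appears 1 time(s)
  67: appears 1 time(s)
  72: appears 1 time(s)
  74: appears 1 time(s)
  81: appears 1 time(s)
  85: appears 1 time(s)
  93: appears 2 time(s)
Step 2: The value 27 appears most frequently (3 times).
Step 3: Mode = 27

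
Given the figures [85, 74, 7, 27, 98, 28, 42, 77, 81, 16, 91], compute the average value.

56.9091

Step 1: Sum all values: 85 + 74 + 7 + 27 + 98 + 28 + 42 + 77 + 81 + 16 + 91 = 626
Step 2: Count the number of values: n = 11
Step 3: Mean = sum / n = 626 / 11 = 56.9091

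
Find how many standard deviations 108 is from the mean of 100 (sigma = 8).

1

Step 1: Recall the z-score formula: z = (x - mu) / sigma
Step 2: Substitute values: z = (108 - 100) / 8
Step 3: z = 8 / 8 = 1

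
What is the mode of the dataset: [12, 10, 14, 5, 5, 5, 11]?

5

Step 1: Count the frequency of each value:
  5: appears 3 time(s)
  10: appears 1 time(s)
  11: appears 1 time(s)
  12: appears 1 time(s)
  14: appears 1 time(s)
Step 2: The value 5 appears most frequently (3 times).
Step 3: Mode = 5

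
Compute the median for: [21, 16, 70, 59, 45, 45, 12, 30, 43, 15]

36.5

Step 1: Sort the data in ascending order: [12, 15, 16, 21, 30, 43, 45, 45, 59, 70]
Step 2: The number of values is n = 10.
Step 3: Since n is even, the median is the average of positions 5 and 6:
  Median = (30 + 43) / 2 = 36.5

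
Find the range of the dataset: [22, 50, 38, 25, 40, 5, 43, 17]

45

Step 1: Identify the maximum value: max = 50
Step 2: Identify the minimum value: min = 5
Step 3: Range = max - min = 50 - 5 = 45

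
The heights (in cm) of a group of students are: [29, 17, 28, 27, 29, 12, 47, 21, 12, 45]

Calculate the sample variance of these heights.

146.4556

Step 1: Compute the mean: (29 + 17 + 28 + 27 + 29 + 12 + 47 + 21 + 12 + 45) / 10 = 26.7
Step 2: Compute squared deviations from the mean:
  (29 - 26.7)^2 = 5.29
  (17 - 26.7)^2 = 94.09
  (28 - 26.7)^2 = 1.69
  (27 - 26.7)^2 = 0.09
  (29 - 26.7)^2 = 5.29
  (12 - 26.7)^2 = 216.09
  (47 - 26.7)^2 = 412.09
  (21 - 26.7)^2 = 32.49
  (12 - 26.7)^2 = 216.09
  (45 - 26.7)^2 = 334.89
Step 3: Sum of squared deviations = 1318.1
Step 4: Sample variance = 1318.1 / 9 = 146.4556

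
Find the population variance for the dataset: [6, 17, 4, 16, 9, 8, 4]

24.6939

Step 1: Compute the mean: (6 + 17 + 4 + 16 + 9 + 8 + 4) / 7 = 9.1429
Step 2: Compute squared deviations from the mean:
  (6 - 9.1429)^2 = 9.8776
  (17 - 9.1429)^2 = 61.7347
  (4 - 9.1429)^2 = 26.449
  (16 - 9.1429)^2 = 47.0204
  (9 - 9.1429)^2 = 0.0204
  (8 - 9.1429)^2 = 1.3061
  (4 - 9.1429)^2 = 26.449
Step 3: Sum of squared deviations = 172.8571
Step 4: Population variance = 172.8571 / 7 = 24.6939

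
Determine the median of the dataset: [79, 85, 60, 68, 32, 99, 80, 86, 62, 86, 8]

79

Step 1: Sort the data in ascending order: [8, 32, 60, 62, 68, 79, 80, 85, 86, 86, 99]
Step 2: The number of values is n = 11.
Step 3: Since n is odd, the median is the middle value at position 6: 79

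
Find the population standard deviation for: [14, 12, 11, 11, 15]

1.6248

Step 1: Compute the mean: 12.6
Step 2: Sum of squared deviations from the mean: 13.2
Step 3: Population variance = 13.2 / 5 = 2.64
Step 4: Standard deviation = sqrt(2.64) = 1.6248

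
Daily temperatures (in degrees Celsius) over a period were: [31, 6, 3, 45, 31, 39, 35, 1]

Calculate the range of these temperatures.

44

Step 1: Identify the maximum value: max = 45
Step 2: Identify the minimum value: min = 1
Step 3: Range = max - min = 45 - 1 = 44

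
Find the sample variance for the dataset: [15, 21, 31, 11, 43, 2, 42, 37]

233.3571

Step 1: Compute the mean: (15 + 21 + 31 + 11 + 43 + 2 + 42 + 37) / 8 = 25.25
Step 2: Compute squared deviations from the mean:
  (15 - 25.25)^2 = 105.0625
  (21 - 25.25)^2 = 18.0625
  (31 - 25.25)^2 = 33.0625
  (11 - 25.25)^2 = 203.0625
  (43 - 25.25)^2 = 315.0625
  (2 - 25.25)^2 = 540.5625
  (42 - 25.25)^2 = 280.5625
  (37 - 25.25)^2 = 138.0625
Step 3: Sum of squared deviations = 1633.5
Step 4: Sample variance = 1633.5 / 7 = 233.3571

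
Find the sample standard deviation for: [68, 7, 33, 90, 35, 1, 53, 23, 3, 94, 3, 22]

33.3194

Step 1: Compute the mean: 36
Step 2: Sum of squared deviations from the mean: 12212
Step 3: Sample variance = 12212 / 11 = 1110.1818
Step 4: Standard deviation = sqrt(1110.1818) = 33.3194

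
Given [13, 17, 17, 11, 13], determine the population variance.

5.76

Step 1: Compute the mean: (13 + 17 + 17 + 11 + 13) / 5 = 14.2
Step 2: Compute squared deviations from the mean:
  (13 - 14.2)^2 = 1.44
  (17 - 14.2)^2 = 7.84
  (17 - 14.2)^2 = 7.84
  (11 - 14.2)^2 = 10.24
  (13 - 14.2)^2 = 1.44
Step 3: Sum of squared deviations = 28.8
Step 4: Population variance = 28.8 / 5 = 5.76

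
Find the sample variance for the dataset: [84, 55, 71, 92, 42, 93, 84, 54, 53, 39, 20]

579.4727

Step 1: Compute the mean: (84 + 55 + 71 + 92 + 42 + 93 + 84 + 54 + 53 + 39 + 20) / 11 = 62.4545
Step 2: Compute squared deviations from the mean:
  (84 - 62.4545)^2 = 464.2066
  (55 - 62.4545)^2 = 55.5702
  (71 - 62.4545)^2 = 73.0248
  (92 - 62.4545)^2 = 872.9339
  (42 - 62.4545)^2 = 418.3884
  (93 - 62.4545)^2 = 933.0248
  (84 - 62.4545)^2 = 464.2066
  (54 - 62.4545)^2 = 71.4793
  (53 - 62.4545)^2 = 89.3884
  (39 - 62.4545)^2 = 550.1157
  (20 - 62.4545)^2 = 1802.3884
Step 3: Sum of squared deviations = 5794.7273
Step 4: Sample variance = 5794.7273 / 10 = 579.4727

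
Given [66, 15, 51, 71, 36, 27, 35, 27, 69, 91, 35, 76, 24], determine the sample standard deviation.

24.0917

Step 1: Compute the mean: 47.9231
Step 2: Sum of squared deviations from the mean: 6964.9231
Step 3: Sample variance = 6964.9231 / 12 = 580.4103
Step 4: Standard deviation = sqrt(580.4103) = 24.0917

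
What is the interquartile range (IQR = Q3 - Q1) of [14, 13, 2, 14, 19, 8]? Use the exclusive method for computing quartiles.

8.75

Step 1: Sort the data: [2, 8, 13, 14, 14, 19]
Step 2: n = 6
Step 3: Using the exclusive quartile method:
  Q1 = 6.5
  Q2 (median) = 13.5
  Q3 = 15.25
  IQR = Q3 - Q1 = 15.25 - 6.5 = 8.75
Step 4: IQR = 8.75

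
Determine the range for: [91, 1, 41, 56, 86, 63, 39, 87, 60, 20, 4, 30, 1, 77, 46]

90

Step 1: Identify the maximum value: max = 91
Step 2: Identify the minimum value: min = 1
Step 3: Range = max - min = 91 - 1 = 90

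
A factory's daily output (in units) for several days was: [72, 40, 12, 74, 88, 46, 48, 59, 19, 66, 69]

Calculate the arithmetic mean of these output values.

53.9091

Step 1: Sum all values: 72 + 40 + 12 + 74 + 88 + 46 + 48 + 59 + 19 + 66 + 69 = 593
Step 2: Count the number of values: n = 11
Step 3: Mean = sum / n = 593 / 11 = 53.9091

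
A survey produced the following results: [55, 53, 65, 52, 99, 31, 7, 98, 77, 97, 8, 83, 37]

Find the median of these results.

55

Step 1: Sort the data in ascending order: [7, 8, 31, 37, 52, 53, 55, 65, 77, 83, 97, 98, 99]
Step 2: The number of values is n = 13.
Step 3: Since n is odd, the median is the middle value at position 7: 55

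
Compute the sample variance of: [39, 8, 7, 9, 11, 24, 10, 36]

173.7143

Step 1: Compute the mean: (39 + 8 + 7 + 9 + 11 + 24 + 10 + 36) / 8 = 18
Step 2: Compute squared deviations from the mean:
  (39 - 18)^2 = 441
  (8 - 18)^2 = 100
  (7 - 18)^2 = 121
  (9 - 18)^2 = 81
  (11 - 18)^2 = 49
  (24 - 18)^2 = 36
  (10 - 18)^2 = 64
  (36 - 18)^2 = 324
Step 3: Sum of squared deviations = 1216
Step 4: Sample variance = 1216 / 7 = 173.7143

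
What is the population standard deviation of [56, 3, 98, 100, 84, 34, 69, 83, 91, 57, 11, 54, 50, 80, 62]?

28.3005

Step 1: Compute the mean: 62.1333
Step 2: Sum of squared deviations from the mean: 12013.7333
Step 3: Population variance = 12013.7333 / 15 = 800.9156
Step 4: Standard deviation = sqrt(800.9156) = 28.3005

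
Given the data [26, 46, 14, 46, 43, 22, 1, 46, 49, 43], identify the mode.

46

Step 1: Count the frequency of each value:
  1: appears 1 time(s)
  14: appears 1 time(s)
  22: appears 1 time(s)
  26: appears 1 time(s)
  43: appears 2 time(s)
  46: appears 3 time(s)
  49: appears 1 time(s)
Step 2: The value 46 appears most frequently (3 times).
Step 3: Mode = 46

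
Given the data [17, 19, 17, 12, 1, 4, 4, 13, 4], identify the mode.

4

Step 1: Count the frequency of each value:
  1: appears 1 time(s)
  4: appears 3 time(s)
  12: appears 1 time(s)
  13: appears 1 time(s)
  17: appears 2 time(s)
  19: appears 1 time(s)
Step 2: The value 4 appears most frequently (3 times).
Step 3: Mode = 4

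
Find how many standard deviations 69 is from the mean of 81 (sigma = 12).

-1

Step 1: Recall the z-score formula: z = (x - mu) / sigma
Step 2: Substitute values: z = (69 - 81) / 12
Step 3: z = -12 / 12 = -1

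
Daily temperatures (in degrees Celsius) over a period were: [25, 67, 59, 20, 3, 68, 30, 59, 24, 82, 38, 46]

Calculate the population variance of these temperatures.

520.7431

Step 1: Compute the mean: (25 + 67 + 59 + 20 + 3 + 68 + 30 + 59 + 24 + 82 + 38 + 46) / 12 = 43.4167
Step 2: Compute squared deviations from the mean:
  (25 - 43.4167)^2 = 339.1736
  (67 - 43.4167)^2 = 556.1736
  (59 - 43.4167)^2 = 242.8403
  (20 - 43.4167)^2 = 548.3403
  (3 - 43.4167)^2 = 1633.5069
  (68 - 43.4167)^2 = 604.3403
  (30 - 43.4167)^2 = 180.0069
  (59 - 43.4167)^2 = 242.8403
  (24 - 43.4167)^2 = 377.0069
  (82 - 43.4167)^2 = 1488.6736
  (38 - 43.4167)^2 = 29.3403
  (46 - 43.4167)^2 = 6.6736
Step 3: Sum of squared deviations = 6248.9167
Step 4: Population variance = 6248.9167 / 12 = 520.7431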